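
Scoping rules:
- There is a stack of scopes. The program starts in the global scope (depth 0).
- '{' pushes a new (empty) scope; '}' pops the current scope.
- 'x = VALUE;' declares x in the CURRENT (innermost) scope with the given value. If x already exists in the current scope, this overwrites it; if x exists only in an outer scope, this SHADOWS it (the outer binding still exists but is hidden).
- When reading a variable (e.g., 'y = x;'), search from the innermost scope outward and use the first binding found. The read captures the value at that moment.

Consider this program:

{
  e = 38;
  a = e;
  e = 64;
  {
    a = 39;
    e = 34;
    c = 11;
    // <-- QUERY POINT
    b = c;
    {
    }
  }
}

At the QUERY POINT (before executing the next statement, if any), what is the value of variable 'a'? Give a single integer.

Answer: 39

Derivation:
Step 1: enter scope (depth=1)
Step 2: declare e=38 at depth 1
Step 3: declare a=(read e)=38 at depth 1
Step 4: declare e=64 at depth 1
Step 5: enter scope (depth=2)
Step 6: declare a=39 at depth 2
Step 7: declare e=34 at depth 2
Step 8: declare c=11 at depth 2
Visible at query point: a=39 c=11 e=34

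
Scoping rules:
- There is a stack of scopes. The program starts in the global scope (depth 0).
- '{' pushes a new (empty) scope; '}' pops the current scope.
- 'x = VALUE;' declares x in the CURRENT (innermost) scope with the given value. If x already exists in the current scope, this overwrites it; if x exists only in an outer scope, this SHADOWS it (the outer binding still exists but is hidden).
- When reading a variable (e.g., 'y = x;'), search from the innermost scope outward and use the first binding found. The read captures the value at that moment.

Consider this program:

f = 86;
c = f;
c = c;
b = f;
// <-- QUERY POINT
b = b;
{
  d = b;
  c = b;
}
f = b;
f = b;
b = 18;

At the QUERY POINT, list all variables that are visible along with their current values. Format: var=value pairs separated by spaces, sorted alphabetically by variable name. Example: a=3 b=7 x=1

Answer: b=86 c=86 f=86

Derivation:
Step 1: declare f=86 at depth 0
Step 2: declare c=(read f)=86 at depth 0
Step 3: declare c=(read c)=86 at depth 0
Step 4: declare b=(read f)=86 at depth 0
Visible at query point: b=86 c=86 f=86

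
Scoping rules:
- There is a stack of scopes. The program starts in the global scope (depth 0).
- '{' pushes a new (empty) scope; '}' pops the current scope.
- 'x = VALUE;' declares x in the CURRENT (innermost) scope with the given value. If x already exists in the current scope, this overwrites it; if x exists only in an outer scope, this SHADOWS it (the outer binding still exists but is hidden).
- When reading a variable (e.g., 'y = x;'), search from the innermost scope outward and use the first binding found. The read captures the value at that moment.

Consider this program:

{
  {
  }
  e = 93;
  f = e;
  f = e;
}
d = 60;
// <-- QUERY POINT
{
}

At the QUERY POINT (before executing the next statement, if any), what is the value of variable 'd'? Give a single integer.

Step 1: enter scope (depth=1)
Step 2: enter scope (depth=2)
Step 3: exit scope (depth=1)
Step 4: declare e=93 at depth 1
Step 5: declare f=(read e)=93 at depth 1
Step 6: declare f=(read e)=93 at depth 1
Step 7: exit scope (depth=0)
Step 8: declare d=60 at depth 0
Visible at query point: d=60

Answer: 60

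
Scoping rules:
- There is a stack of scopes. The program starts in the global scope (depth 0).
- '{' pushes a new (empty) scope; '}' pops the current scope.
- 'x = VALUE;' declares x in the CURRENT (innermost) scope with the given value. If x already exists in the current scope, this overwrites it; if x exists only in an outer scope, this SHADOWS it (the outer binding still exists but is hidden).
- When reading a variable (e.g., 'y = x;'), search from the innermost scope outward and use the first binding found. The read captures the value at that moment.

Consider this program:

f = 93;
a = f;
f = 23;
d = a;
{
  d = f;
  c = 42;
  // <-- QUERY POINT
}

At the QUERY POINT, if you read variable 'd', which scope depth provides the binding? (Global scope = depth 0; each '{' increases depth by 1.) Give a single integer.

Answer: 1

Derivation:
Step 1: declare f=93 at depth 0
Step 2: declare a=(read f)=93 at depth 0
Step 3: declare f=23 at depth 0
Step 4: declare d=(read a)=93 at depth 0
Step 5: enter scope (depth=1)
Step 6: declare d=(read f)=23 at depth 1
Step 7: declare c=42 at depth 1
Visible at query point: a=93 c=42 d=23 f=23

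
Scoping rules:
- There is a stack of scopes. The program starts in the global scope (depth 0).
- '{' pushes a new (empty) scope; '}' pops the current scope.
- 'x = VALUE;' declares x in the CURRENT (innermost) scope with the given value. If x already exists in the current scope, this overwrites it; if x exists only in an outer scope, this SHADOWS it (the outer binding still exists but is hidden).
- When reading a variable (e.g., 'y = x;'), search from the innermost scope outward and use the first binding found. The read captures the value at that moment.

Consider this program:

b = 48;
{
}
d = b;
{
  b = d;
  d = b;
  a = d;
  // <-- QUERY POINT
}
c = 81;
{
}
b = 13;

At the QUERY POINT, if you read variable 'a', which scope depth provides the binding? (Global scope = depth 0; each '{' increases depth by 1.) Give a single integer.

Step 1: declare b=48 at depth 0
Step 2: enter scope (depth=1)
Step 3: exit scope (depth=0)
Step 4: declare d=(read b)=48 at depth 0
Step 5: enter scope (depth=1)
Step 6: declare b=(read d)=48 at depth 1
Step 7: declare d=(read b)=48 at depth 1
Step 8: declare a=(read d)=48 at depth 1
Visible at query point: a=48 b=48 d=48

Answer: 1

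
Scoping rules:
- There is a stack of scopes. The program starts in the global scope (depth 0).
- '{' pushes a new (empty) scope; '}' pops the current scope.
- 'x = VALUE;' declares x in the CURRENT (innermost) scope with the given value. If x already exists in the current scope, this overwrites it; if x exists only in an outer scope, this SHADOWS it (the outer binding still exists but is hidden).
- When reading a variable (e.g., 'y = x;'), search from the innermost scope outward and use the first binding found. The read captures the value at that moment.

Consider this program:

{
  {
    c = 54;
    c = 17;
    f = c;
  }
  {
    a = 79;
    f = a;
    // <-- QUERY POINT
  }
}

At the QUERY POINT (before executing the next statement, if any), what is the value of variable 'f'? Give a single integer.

Step 1: enter scope (depth=1)
Step 2: enter scope (depth=2)
Step 3: declare c=54 at depth 2
Step 4: declare c=17 at depth 2
Step 5: declare f=(read c)=17 at depth 2
Step 6: exit scope (depth=1)
Step 7: enter scope (depth=2)
Step 8: declare a=79 at depth 2
Step 9: declare f=(read a)=79 at depth 2
Visible at query point: a=79 f=79

Answer: 79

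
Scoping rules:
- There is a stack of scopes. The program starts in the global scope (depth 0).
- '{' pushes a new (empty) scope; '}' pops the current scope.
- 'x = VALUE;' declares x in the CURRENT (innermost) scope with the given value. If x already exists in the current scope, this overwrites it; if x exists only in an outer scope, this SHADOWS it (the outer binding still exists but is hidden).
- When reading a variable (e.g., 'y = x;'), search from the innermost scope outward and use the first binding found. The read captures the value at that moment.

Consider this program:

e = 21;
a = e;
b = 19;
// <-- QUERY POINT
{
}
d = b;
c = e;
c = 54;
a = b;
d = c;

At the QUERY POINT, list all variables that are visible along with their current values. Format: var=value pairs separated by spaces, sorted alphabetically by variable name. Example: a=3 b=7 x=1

Step 1: declare e=21 at depth 0
Step 2: declare a=(read e)=21 at depth 0
Step 3: declare b=19 at depth 0
Visible at query point: a=21 b=19 e=21

Answer: a=21 b=19 e=21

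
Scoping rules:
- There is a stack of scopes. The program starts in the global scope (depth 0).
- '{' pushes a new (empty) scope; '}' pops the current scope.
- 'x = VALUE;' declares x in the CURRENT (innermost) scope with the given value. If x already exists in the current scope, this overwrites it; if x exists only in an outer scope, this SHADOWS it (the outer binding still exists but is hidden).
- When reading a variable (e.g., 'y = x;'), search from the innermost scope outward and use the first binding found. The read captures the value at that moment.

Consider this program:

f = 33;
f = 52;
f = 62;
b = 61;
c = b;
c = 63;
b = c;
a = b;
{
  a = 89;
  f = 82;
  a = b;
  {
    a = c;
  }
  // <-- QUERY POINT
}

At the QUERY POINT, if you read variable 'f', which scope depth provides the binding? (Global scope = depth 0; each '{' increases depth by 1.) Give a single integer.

Answer: 1

Derivation:
Step 1: declare f=33 at depth 0
Step 2: declare f=52 at depth 0
Step 3: declare f=62 at depth 0
Step 4: declare b=61 at depth 0
Step 5: declare c=(read b)=61 at depth 0
Step 6: declare c=63 at depth 0
Step 7: declare b=(read c)=63 at depth 0
Step 8: declare a=(read b)=63 at depth 0
Step 9: enter scope (depth=1)
Step 10: declare a=89 at depth 1
Step 11: declare f=82 at depth 1
Step 12: declare a=(read b)=63 at depth 1
Step 13: enter scope (depth=2)
Step 14: declare a=(read c)=63 at depth 2
Step 15: exit scope (depth=1)
Visible at query point: a=63 b=63 c=63 f=82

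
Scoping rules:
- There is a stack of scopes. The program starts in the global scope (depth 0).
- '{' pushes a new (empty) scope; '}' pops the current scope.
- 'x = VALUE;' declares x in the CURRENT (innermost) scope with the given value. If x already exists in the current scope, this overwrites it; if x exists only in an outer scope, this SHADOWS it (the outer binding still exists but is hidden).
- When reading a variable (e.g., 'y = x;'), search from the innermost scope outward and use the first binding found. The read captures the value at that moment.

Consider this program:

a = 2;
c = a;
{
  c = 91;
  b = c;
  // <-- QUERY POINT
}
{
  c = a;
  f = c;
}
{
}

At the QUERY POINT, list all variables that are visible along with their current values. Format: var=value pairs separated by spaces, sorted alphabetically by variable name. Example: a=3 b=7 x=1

Step 1: declare a=2 at depth 0
Step 2: declare c=(read a)=2 at depth 0
Step 3: enter scope (depth=1)
Step 4: declare c=91 at depth 1
Step 5: declare b=(read c)=91 at depth 1
Visible at query point: a=2 b=91 c=91

Answer: a=2 b=91 c=91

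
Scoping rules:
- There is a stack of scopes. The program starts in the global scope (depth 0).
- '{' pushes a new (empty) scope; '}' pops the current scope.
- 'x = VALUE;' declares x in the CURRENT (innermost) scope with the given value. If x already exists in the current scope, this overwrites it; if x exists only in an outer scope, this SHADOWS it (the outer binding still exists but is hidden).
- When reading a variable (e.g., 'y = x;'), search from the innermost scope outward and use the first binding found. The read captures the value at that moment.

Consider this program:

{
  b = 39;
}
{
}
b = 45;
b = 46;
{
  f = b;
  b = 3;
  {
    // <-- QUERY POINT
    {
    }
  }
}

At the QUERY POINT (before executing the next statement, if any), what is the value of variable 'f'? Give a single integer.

Answer: 46

Derivation:
Step 1: enter scope (depth=1)
Step 2: declare b=39 at depth 1
Step 3: exit scope (depth=0)
Step 4: enter scope (depth=1)
Step 5: exit scope (depth=0)
Step 6: declare b=45 at depth 0
Step 7: declare b=46 at depth 0
Step 8: enter scope (depth=1)
Step 9: declare f=(read b)=46 at depth 1
Step 10: declare b=3 at depth 1
Step 11: enter scope (depth=2)
Visible at query point: b=3 f=46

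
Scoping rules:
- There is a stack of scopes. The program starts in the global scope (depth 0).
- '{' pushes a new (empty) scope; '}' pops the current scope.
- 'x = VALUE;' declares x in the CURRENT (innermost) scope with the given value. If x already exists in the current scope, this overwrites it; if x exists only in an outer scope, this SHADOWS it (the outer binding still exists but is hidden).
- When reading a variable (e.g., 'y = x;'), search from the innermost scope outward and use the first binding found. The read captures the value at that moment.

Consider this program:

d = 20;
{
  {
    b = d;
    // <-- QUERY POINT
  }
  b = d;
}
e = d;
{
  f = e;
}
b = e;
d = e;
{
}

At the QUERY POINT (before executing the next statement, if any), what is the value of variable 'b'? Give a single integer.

Step 1: declare d=20 at depth 0
Step 2: enter scope (depth=1)
Step 3: enter scope (depth=2)
Step 4: declare b=(read d)=20 at depth 2
Visible at query point: b=20 d=20

Answer: 20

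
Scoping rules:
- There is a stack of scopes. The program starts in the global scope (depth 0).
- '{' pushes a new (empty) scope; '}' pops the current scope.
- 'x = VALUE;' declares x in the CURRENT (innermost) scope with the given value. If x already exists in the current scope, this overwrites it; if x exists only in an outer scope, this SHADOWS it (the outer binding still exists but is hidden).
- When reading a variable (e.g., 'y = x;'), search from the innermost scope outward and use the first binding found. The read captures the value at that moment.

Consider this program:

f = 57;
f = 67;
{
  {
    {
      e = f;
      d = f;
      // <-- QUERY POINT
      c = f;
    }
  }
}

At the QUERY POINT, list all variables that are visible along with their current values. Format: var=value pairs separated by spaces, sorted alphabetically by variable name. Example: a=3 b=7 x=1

Answer: d=67 e=67 f=67

Derivation:
Step 1: declare f=57 at depth 0
Step 2: declare f=67 at depth 0
Step 3: enter scope (depth=1)
Step 4: enter scope (depth=2)
Step 5: enter scope (depth=3)
Step 6: declare e=(read f)=67 at depth 3
Step 7: declare d=(read f)=67 at depth 3
Visible at query point: d=67 e=67 f=67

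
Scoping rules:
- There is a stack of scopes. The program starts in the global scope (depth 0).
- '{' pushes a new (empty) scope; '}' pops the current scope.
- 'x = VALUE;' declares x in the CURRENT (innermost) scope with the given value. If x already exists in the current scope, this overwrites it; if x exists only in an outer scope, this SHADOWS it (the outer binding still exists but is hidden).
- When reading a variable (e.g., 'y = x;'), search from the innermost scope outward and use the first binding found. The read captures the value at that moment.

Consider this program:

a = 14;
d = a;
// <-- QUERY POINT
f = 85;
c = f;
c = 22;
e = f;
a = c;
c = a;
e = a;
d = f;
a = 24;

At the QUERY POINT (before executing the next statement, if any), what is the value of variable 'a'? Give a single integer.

Step 1: declare a=14 at depth 0
Step 2: declare d=(read a)=14 at depth 0
Visible at query point: a=14 d=14

Answer: 14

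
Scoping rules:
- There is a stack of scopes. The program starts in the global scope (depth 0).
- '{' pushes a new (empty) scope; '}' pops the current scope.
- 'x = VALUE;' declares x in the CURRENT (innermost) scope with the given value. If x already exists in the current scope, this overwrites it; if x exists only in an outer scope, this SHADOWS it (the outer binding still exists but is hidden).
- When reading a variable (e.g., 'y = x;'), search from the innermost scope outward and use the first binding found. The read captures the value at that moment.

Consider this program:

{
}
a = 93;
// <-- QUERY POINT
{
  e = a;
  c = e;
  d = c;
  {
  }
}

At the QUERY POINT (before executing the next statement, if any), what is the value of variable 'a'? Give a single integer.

Answer: 93

Derivation:
Step 1: enter scope (depth=1)
Step 2: exit scope (depth=0)
Step 3: declare a=93 at depth 0
Visible at query point: a=93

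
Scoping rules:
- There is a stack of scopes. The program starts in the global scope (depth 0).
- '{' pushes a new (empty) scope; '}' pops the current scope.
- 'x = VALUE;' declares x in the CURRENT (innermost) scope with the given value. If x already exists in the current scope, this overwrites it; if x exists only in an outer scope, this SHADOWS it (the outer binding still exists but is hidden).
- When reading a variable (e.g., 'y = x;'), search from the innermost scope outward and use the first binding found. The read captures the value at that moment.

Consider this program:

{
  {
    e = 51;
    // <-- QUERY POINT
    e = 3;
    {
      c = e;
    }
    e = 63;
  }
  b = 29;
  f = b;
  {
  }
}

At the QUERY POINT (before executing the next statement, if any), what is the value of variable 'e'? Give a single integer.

Answer: 51

Derivation:
Step 1: enter scope (depth=1)
Step 2: enter scope (depth=2)
Step 3: declare e=51 at depth 2
Visible at query point: e=51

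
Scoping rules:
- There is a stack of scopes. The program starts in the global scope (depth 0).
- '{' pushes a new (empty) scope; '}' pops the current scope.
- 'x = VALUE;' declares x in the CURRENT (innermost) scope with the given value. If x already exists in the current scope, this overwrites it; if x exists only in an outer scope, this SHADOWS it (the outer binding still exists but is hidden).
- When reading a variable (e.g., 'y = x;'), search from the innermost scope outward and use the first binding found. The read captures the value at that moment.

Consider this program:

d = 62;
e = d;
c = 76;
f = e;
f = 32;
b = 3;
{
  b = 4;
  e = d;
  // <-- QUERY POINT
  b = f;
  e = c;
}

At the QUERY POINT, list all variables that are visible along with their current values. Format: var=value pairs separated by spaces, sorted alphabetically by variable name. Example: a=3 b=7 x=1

Step 1: declare d=62 at depth 0
Step 2: declare e=(read d)=62 at depth 0
Step 3: declare c=76 at depth 0
Step 4: declare f=(read e)=62 at depth 0
Step 5: declare f=32 at depth 0
Step 6: declare b=3 at depth 0
Step 7: enter scope (depth=1)
Step 8: declare b=4 at depth 1
Step 9: declare e=(read d)=62 at depth 1
Visible at query point: b=4 c=76 d=62 e=62 f=32

Answer: b=4 c=76 d=62 e=62 f=32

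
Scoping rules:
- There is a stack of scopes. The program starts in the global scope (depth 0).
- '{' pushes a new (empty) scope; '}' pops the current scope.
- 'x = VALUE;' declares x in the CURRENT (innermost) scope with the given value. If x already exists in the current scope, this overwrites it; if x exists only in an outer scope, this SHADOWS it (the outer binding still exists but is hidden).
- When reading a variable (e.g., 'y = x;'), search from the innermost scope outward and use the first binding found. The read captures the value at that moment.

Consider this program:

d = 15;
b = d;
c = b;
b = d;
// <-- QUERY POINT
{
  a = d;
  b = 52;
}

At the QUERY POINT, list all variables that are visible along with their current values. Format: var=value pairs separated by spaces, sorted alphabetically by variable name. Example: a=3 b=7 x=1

Step 1: declare d=15 at depth 0
Step 2: declare b=(read d)=15 at depth 0
Step 3: declare c=(read b)=15 at depth 0
Step 4: declare b=(read d)=15 at depth 0
Visible at query point: b=15 c=15 d=15

Answer: b=15 c=15 d=15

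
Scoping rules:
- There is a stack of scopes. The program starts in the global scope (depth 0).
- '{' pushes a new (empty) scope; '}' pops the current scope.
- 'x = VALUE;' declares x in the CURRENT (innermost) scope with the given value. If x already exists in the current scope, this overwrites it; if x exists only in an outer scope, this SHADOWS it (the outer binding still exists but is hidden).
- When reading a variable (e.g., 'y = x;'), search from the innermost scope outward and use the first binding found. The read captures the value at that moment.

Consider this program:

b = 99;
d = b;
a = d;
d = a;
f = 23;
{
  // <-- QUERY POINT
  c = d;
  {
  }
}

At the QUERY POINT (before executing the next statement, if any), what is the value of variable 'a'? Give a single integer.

Answer: 99

Derivation:
Step 1: declare b=99 at depth 0
Step 2: declare d=(read b)=99 at depth 0
Step 3: declare a=(read d)=99 at depth 0
Step 4: declare d=(read a)=99 at depth 0
Step 5: declare f=23 at depth 0
Step 6: enter scope (depth=1)
Visible at query point: a=99 b=99 d=99 f=23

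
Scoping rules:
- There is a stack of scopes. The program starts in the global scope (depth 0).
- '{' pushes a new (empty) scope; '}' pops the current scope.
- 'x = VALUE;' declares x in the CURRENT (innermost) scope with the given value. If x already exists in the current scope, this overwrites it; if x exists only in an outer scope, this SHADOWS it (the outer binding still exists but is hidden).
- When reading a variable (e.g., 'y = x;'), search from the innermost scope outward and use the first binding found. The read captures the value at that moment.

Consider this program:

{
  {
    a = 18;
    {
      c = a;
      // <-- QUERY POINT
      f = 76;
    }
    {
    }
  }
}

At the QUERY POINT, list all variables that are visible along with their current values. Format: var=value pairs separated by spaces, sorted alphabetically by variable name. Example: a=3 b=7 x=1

Answer: a=18 c=18

Derivation:
Step 1: enter scope (depth=1)
Step 2: enter scope (depth=2)
Step 3: declare a=18 at depth 2
Step 4: enter scope (depth=3)
Step 5: declare c=(read a)=18 at depth 3
Visible at query point: a=18 c=18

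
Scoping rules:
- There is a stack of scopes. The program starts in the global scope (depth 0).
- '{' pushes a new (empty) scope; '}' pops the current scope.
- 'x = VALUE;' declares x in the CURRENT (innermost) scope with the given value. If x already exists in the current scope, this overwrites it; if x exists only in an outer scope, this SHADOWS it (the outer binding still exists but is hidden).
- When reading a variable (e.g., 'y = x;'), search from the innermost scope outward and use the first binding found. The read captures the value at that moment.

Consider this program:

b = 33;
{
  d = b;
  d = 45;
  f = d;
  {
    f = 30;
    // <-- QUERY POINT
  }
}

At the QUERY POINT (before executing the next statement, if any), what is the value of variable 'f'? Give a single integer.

Answer: 30

Derivation:
Step 1: declare b=33 at depth 0
Step 2: enter scope (depth=1)
Step 3: declare d=(read b)=33 at depth 1
Step 4: declare d=45 at depth 1
Step 5: declare f=(read d)=45 at depth 1
Step 6: enter scope (depth=2)
Step 7: declare f=30 at depth 2
Visible at query point: b=33 d=45 f=30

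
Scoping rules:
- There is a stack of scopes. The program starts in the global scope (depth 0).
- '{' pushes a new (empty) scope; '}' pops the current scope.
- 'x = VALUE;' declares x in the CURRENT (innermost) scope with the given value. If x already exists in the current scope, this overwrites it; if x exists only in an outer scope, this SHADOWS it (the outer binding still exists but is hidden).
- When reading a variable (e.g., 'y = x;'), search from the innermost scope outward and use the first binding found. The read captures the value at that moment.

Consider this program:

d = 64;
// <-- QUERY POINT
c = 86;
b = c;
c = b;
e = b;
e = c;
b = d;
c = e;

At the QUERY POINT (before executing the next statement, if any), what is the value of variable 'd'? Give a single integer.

Step 1: declare d=64 at depth 0
Visible at query point: d=64

Answer: 64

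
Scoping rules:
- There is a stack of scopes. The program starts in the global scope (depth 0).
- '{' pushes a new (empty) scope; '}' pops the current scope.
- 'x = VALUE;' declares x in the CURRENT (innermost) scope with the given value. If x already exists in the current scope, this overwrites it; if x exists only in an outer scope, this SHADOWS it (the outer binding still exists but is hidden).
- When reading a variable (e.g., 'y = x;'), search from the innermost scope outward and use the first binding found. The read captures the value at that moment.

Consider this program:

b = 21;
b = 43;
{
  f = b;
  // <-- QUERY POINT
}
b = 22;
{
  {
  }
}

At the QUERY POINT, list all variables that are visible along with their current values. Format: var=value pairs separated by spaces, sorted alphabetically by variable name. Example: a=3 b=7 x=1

Answer: b=43 f=43

Derivation:
Step 1: declare b=21 at depth 0
Step 2: declare b=43 at depth 0
Step 3: enter scope (depth=1)
Step 4: declare f=(read b)=43 at depth 1
Visible at query point: b=43 f=43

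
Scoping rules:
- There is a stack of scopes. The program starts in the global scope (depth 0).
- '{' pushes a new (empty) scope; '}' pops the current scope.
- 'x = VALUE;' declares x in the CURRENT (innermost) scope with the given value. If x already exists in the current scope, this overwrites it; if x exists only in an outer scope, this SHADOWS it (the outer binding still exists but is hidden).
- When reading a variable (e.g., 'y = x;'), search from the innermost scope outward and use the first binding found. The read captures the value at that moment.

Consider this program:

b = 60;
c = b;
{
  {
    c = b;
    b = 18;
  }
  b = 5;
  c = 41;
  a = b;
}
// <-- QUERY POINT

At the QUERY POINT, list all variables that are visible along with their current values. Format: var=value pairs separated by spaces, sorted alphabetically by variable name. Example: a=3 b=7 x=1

Answer: b=60 c=60

Derivation:
Step 1: declare b=60 at depth 0
Step 2: declare c=(read b)=60 at depth 0
Step 3: enter scope (depth=1)
Step 4: enter scope (depth=2)
Step 5: declare c=(read b)=60 at depth 2
Step 6: declare b=18 at depth 2
Step 7: exit scope (depth=1)
Step 8: declare b=5 at depth 1
Step 9: declare c=41 at depth 1
Step 10: declare a=(read b)=5 at depth 1
Step 11: exit scope (depth=0)
Visible at query point: b=60 c=60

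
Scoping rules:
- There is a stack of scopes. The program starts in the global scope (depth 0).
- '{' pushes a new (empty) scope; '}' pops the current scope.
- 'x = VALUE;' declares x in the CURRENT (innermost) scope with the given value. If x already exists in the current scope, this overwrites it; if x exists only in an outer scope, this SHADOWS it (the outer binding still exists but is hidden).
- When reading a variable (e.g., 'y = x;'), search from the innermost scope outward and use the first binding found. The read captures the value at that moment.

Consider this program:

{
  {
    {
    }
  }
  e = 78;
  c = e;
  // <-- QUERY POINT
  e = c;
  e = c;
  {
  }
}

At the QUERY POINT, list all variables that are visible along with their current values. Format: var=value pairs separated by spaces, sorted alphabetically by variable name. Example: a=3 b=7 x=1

Step 1: enter scope (depth=1)
Step 2: enter scope (depth=2)
Step 3: enter scope (depth=3)
Step 4: exit scope (depth=2)
Step 5: exit scope (depth=1)
Step 6: declare e=78 at depth 1
Step 7: declare c=(read e)=78 at depth 1
Visible at query point: c=78 e=78

Answer: c=78 e=78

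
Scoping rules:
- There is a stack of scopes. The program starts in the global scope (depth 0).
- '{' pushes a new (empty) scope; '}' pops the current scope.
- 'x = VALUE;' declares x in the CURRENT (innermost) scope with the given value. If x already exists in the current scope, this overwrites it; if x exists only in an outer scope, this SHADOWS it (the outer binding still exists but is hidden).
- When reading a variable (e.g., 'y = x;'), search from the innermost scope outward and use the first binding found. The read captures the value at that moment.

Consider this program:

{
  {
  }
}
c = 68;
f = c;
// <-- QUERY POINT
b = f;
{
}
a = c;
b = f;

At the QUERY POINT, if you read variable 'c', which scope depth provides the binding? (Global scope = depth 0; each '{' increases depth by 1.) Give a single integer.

Answer: 0

Derivation:
Step 1: enter scope (depth=1)
Step 2: enter scope (depth=2)
Step 3: exit scope (depth=1)
Step 4: exit scope (depth=0)
Step 5: declare c=68 at depth 0
Step 6: declare f=(read c)=68 at depth 0
Visible at query point: c=68 f=68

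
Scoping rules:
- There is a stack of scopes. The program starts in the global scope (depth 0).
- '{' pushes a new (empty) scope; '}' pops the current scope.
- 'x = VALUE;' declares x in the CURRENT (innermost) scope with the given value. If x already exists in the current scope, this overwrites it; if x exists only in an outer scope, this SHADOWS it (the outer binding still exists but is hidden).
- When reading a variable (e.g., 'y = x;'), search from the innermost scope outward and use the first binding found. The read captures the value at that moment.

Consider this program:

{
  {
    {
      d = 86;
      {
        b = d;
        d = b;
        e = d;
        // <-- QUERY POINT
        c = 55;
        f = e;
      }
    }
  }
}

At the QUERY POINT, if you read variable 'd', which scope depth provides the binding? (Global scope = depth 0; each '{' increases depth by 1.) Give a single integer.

Step 1: enter scope (depth=1)
Step 2: enter scope (depth=2)
Step 3: enter scope (depth=3)
Step 4: declare d=86 at depth 3
Step 5: enter scope (depth=4)
Step 6: declare b=(read d)=86 at depth 4
Step 7: declare d=(read b)=86 at depth 4
Step 8: declare e=(read d)=86 at depth 4
Visible at query point: b=86 d=86 e=86

Answer: 4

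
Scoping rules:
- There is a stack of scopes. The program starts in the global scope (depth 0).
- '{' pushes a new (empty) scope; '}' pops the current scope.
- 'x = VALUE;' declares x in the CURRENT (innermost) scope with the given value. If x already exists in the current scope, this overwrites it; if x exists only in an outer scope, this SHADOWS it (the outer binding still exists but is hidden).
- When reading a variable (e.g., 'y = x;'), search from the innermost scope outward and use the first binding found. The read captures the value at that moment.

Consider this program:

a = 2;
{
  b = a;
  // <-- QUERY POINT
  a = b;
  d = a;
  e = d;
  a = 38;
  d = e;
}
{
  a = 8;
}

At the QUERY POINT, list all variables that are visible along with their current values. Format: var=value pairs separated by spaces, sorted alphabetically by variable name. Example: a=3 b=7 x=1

Step 1: declare a=2 at depth 0
Step 2: enter scope (depth=1)
Step 3: declare b=(read a)=2 at depth 1
Visible at query point: a=2 b=2

Answer: a=2 b=2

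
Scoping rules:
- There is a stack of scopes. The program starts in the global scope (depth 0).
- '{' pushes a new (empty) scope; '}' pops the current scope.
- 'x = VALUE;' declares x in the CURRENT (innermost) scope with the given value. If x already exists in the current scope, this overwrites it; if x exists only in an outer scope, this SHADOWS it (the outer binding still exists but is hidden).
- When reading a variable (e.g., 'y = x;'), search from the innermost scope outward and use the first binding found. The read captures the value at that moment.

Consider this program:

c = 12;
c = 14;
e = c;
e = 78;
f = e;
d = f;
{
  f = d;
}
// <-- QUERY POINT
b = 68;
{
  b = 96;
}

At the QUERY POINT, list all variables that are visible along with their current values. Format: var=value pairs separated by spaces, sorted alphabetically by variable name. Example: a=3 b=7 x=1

Step 1: declare c=12 at depth 0
Step 2: declare c=14 at depth 0
Step 3: declare e=(read c)=14 at depth 0
Step 4: declare e=78 at depth 0
Step 5: declare f=(read e)=78 at depth 0
Step 6: declare d=(read f)=78 at depth 0
Step 7: enter scope (depth=1)
Step 8: declare f=(read d)=78 at depth 1
Step 9: exit scope (depth=0)
Visible at query point: c=14 d=78 e=78 f=78

Answer: c=14 d=78 e=78 f=78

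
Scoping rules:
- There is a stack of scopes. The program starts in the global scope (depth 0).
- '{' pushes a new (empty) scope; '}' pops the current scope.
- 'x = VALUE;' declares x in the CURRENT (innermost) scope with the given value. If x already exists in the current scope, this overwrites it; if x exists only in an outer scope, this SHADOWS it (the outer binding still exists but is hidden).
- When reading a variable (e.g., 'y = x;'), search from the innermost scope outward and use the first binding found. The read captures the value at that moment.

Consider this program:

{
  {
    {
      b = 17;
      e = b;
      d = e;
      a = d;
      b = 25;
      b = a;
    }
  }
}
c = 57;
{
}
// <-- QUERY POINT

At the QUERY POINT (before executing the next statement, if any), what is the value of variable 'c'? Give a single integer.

Answer: 57

Derivation:
Step 1: enter scope (depth=1)
Step 2: enter scope (depth=2)
Step 3: enter scope (depth=3)
Step 4: declare b=17 at depth 3
Step 5: declare e=(read b)=17 at depth 3
Step 6: declare d=(read e)=17 at depth 3
Step 7: declare a=(read d)=17 at depth 3
Step 8: declare b=25 at depth 3
Step 9: declare b=(read a)=17 at depth 3
Step 10: exit scope (depth=2)
Step 11: exit scope (depth=1)
Step 12: exit scope (depth=0)
Step 13: declare c=57 at depth 0
Step 14: enter scope (depth=1)
Step 15: exit scope (depth=0)
Visible at query point: c=57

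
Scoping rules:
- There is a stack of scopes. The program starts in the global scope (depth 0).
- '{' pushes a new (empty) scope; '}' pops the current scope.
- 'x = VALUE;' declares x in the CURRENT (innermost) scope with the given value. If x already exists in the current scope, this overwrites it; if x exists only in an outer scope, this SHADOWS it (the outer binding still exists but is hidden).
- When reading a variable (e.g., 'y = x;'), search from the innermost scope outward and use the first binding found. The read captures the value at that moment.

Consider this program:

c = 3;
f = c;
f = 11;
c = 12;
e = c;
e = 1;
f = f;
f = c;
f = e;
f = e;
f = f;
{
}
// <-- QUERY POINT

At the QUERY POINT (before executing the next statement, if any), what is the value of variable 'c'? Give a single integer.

Step 1: declare c=3 at depth 0
Step 2: declare f=(read c)=3 at depth 0
Step 3: declare f=11 at depth 0
Step 4: declare c=12 at depth 0
Step 5: declare e=(read c)=12 at depth 0
Step 6: declare e=1 at depth 0
Step 7: declare f=(read f)=11 at depth 0
Step 8: declare f=(read c)=12 at depth 0
Step 9: declare f=(read e)=1 at depth 0
Step 10: declare f=(read e)=1 at depth 0
Step 11: declare f=(read f)=1 at depth 0
Step 12: enter scope (depth=1)
Step 13: exit scope (depth=0)
Visible at query point: c=12 e=1 f=1

Answer: 12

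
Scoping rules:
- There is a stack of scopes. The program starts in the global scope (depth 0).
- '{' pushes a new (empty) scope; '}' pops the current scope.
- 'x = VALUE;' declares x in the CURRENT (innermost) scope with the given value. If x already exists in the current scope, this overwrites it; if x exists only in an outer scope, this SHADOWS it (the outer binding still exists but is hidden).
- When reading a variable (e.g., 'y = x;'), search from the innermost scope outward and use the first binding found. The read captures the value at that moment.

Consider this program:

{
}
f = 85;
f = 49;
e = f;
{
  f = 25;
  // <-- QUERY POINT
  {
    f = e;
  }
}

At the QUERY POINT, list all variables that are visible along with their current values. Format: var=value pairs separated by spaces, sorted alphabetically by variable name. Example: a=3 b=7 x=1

Answer: e=49 f=25

Derivation:
Step 1: enter scope (depth=1)
Step 2: exit scope (depth=0)
Step 3: declare f=85 at depth 0
Step 4: declare f=49 at depth 0
Step 5: declare e=(read f)=49 at depth 0
Step 6: enter scope (depth=1)
Step 7: declare f=25 at depth 1
Visible at query point: e=49 f=25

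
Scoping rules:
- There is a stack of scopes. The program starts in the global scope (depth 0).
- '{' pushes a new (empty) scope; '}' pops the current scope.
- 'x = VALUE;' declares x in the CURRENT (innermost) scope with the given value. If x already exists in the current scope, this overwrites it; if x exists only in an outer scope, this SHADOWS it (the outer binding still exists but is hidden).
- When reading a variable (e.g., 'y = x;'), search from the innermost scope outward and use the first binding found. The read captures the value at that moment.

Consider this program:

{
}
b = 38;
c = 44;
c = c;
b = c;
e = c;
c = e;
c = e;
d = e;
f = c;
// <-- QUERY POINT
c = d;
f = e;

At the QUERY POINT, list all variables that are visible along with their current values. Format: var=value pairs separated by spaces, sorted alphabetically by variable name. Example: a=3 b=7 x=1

Step 1: enter scope (depth=1)
Step 2: exit scope (depth=0)
Step 3: declare b=38 at depth 0
Step 4: declare c=44 at depth 0
Step 5: declare c=(read c)=44 at depth 0
Step 6: declare b=(read c)=44 at depth 0
Step 7: declare e=(read c)=44 at depth 0
Step 8: declare c=(read e)=44 at depth 0
Step 9: declare c=(read e)=44 at depth 0
Step 10: declare d=(read e)=44 at depth 0
Step 11: declare f=(read c)=44 at depth 0
Visible at query point: b=44 c=44 d=44 e=44 f=44

Answer: b=44 c=44 d=44 e=44 f=44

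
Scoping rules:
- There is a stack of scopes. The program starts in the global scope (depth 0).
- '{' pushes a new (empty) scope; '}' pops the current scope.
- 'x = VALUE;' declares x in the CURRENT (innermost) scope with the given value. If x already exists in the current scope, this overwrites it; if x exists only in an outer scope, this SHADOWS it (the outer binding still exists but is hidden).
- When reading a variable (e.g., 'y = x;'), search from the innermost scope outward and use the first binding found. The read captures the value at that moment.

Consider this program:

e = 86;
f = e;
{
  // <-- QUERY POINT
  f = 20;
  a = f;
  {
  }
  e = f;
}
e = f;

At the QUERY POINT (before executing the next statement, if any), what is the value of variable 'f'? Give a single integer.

Step 1: declare e=86 at depth 0
Step 2: declare f=(read e)=86 at depth 0
Step 3: enter scope (depth=1)
Visible at query point: e=86 f=86

Answer: 86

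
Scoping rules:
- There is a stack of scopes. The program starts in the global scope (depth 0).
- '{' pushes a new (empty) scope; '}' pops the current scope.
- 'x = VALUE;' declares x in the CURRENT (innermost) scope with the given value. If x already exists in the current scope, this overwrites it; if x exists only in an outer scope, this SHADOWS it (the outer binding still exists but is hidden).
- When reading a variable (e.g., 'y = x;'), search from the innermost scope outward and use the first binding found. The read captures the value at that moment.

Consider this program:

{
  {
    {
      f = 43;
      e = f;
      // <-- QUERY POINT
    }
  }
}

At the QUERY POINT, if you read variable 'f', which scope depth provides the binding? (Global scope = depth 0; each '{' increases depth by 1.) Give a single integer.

Step 1: enter scope (depth=1)
Step 2: enter scope (depth=2)
Step 3: enter scope (depth=3)
Step 4: declare f=43 at depth 3
Step 5: declare e=(read f)=43 at depth 3
Visible at query point: e=43 f=43

Answer: 3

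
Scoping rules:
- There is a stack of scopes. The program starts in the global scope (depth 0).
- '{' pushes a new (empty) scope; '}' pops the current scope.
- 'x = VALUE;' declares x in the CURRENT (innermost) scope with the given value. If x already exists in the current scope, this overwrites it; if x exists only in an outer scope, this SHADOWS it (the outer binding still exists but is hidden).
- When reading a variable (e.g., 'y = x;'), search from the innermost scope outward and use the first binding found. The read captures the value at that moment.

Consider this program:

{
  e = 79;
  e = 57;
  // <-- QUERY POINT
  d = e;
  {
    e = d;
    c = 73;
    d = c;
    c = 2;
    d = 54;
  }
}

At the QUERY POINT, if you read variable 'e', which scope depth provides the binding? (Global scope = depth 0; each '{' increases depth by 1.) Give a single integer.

Answer: 1

Derivation:
Step 1: enter scope (depth=1)
Step 2: declare e=79 at depth 1
Step 3: declare e=57 at depth 1
Visible at query point: e=57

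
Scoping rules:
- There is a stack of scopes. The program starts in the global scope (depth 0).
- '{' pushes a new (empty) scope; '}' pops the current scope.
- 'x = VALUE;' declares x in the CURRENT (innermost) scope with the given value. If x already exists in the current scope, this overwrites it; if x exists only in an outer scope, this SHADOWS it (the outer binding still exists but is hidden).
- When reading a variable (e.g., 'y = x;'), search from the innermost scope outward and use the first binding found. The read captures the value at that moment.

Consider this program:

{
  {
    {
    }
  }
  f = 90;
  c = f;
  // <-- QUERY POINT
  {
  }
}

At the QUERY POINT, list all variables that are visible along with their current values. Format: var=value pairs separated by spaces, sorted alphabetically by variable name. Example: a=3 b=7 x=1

Answer: c=90 f=90

Derivation:
Step 1: enter scope (depth=1)
Step 2: enter scope (depth=2)
Step 3: enter scope (depth=3)
Step 4: exit scope (depth=2)
Step 5: exit scope (depth=1)
Step 6: declare f=90 at depth 1
Step 7: declare c=(read f)=90 at depth 1
Visible at query point: c=90 f=90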